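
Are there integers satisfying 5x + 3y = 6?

Step 1: Compute gcd(5, 3).
gcd(5, 3) = 1

Step 2: Check divisibility.
Does 1 divide 6? 6 = 1 x 6, so yes.

By the theorem on linear Diophantine equations, 5x + 3y = 6 has integer solutions if and only if gcd(5, 3) divides 6. Since 1 | 6, solutions exist.

Yes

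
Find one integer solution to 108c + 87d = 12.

Step 1: Check solvability.
gcd(108, 87) = 3
Since 3 divides 12, solutions exist.

Step 2: Apply extended Euclidean algorithm to find gcd.
We find integers such that 108*x0 + 87*y0 = 3

Step 3: Scale the particular solution.
Multiply by 12/3 = 4:
c = -16, d = 20

Step 4: Verify.
108*(-16) + 87*(20) = 12 = 12 ✓

c = -16, d = 20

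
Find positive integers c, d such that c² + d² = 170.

Search for c with 170 - c² a perfect square.
c = 1: 170 - 1² = 170 - 1 = 169 = 13² ✓
So c = 1, d = 13.

c = 1, d = 13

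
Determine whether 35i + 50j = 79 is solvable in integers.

Step 1: Compute gcd(35, 50).
gcd(35, 50) = 5

Step 2: Check divisibility.
Does 5 divide 79? 79 = 5 x 15 + 4, so no.

By the theorem on linear Diophantine equations, 35i + 50j = 79 has integer solutions if and only if gcd(35, 50) divides 79. Since 5 does not divide 79, no solutions exist.

No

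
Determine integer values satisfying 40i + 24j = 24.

Step 1: Check solvability.
gcd(40, 24) = 8
Since 8 divides 24, solutions exist.

Step 2: Apply extended Euclidean algorithm to find gcd.
We find integers such that 40*x0 + 24*y0 = 8

Step 3: Scale the particular solution.
Multiply by 24/8 = 3:
i = -3, j = 6

Step 4: Verify.
40*(-3) + 24*(6) = 24 = 24 ✓

i = -3, j = 6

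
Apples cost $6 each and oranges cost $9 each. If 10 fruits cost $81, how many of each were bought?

Let a = apples, o = oranges.
a + o = 10
6a + 9o = 81
Substitute o = 10 - a:
6a + 9(10 - a) = 81
(6 - 9)a = 81 - 90
-3a = -9
a = 3, o = 10 - 3 = 7

Apples: 3, Oranges: 7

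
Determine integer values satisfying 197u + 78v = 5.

Step 1: Check solvability.
gcd(197, 78) = 1
Since 1 divides 5, solutions exist.

Step 2: Apply extended Euclidean algorithm to find gcd.
We find integers such that 197*x0 + 78*y0 = 1

Step 3: Scale the particular solution.
Multiply by 5/1 = 5:
u = -95, v = 240

Step 4: Verify.
197*(-95) + 78*(240) = 5 = 5 ✓

u = -95, v = 240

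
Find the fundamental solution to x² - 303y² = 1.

We seek the smallest positive integers (x, y) with x² - 303y² = 1, i.e., x² = 303y² + 1.
Try successive y values:
y = 1: x² = 303·1² + 1 = 304, not a perfect square
y = 2: x² = 303·2² + 1 = 1213, not a perfect square
y = 3: x² = 303·3² + 1 = 2728, not a perfect square
... continuing the search (or via continued fractions) ...
y = 145: x² = 303·145² + 1 = 6370576, x = 2524 ✓

Verify: 2524² - 303·145² = 6370576 - 6370575 = 1 ✓

x = 2524, y = 145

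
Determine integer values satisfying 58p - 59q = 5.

Step 1: Check solvability.
gcd(58, 59) = 1
Since 1 divides 5, solutions exist.

Step 2: Apply extended Euclidean algorithm to find gcd.
We find integers such that 58*x0 + 59*y0 = 1

Step 3: Scale the particular solution.
Multiply by 5/1 = 5:
p = -5, q = -5

Step 4: Verify.
58*(-5) - 59*(-5) = 5 = 5 ✓

p = -5, q = -5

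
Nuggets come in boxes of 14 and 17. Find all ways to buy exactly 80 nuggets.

We need non-negative integers (x, y) with 14x + 17y = 80.
For each x in 0..5, check if 80 - 14x is a non-negative multiple of 17.
No x yields an integer y ≥ 0.

No solution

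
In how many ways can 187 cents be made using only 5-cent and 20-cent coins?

We need non-negative integers (x, y) with 5x + 20y = 187.
For each x from 0 to 37, check if (187 - 5x) is a non-negative multiple of 20.
Solutions (x, y): none
Count: 0

0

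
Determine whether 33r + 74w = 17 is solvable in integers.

Step 1: Compute gcd(33, 74).
gcd(33, 74) = 1

Step 2: Check divisibility.
Does 1 divide 17? 17 = 1 x 17, so yes.

By the theorem on linear Diophantine equations, 33r + 74w = 17 has integer solutions if and only if gcd(33, 74) divides 17. Since 1 | 17, solutions exist.

Yes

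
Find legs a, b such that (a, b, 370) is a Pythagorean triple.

We need a² + b² = 370² = 136900.
Trying: 114² + 352² = 12996 + 123904 = 136900 ✓

(114, 352, 370)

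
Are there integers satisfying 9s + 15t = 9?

Step 1: Compute gcd(9, 15).
gcd(9, 15) = 3

Step 2: Check divisibility.
Does 3 divide 9? 9 = 3 x 3, so yes.

By the theorem on linear Diophantine equations, 9s + 15t = 9 has integer solutions if and only if gcd(9, 15) divides 9. Since 3 | 9, solutions exist.

Yes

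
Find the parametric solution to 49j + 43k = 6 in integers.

Step 1: Compute gcd(49, 43) = 1.
Since 1 divides 6, solutions exist.

Step 2: Find a particular solution using extended Euclidean algorithm.
We get j₀ = -42, k₀ = 48.
Check: 49*-42 + 43*48 = 6 = 6 ✓

Step 3: Write the general solution.
j = -42 + (43/1)t = -42 + 43t
k = 48 - (49/1)t = 48 - 49t
for any integer t.

j = -42 + 43t, k = 48 - 49t for integer t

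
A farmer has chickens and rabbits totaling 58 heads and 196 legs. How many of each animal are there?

Let c = chickens, r = rabbits.
Heads: c + r = 58
Legs: 2c + 4r = 196
From the first equation, c = 58 - r. Substitute:
2(58 - r) + 4r = 196
116 + 2r = 196
r = (196 - 116)/2 = 40
c = 58 - 40 = 18

Chickens: 18, Rabbits: 40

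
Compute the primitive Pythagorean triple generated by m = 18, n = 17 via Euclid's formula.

a = m² - n² = 324 - 289 = 35
b = 2mn = 2·18·17 = 612
c = m² + n² = 324 + 289 = 613
Verify: 35² + 612² = 1225 + 374544 = 375769 = 613² ✓

(35, 612, 613)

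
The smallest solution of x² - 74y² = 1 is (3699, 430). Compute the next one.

Solutions to x² - Dy² = 1 are generated by powers of (x₀ + y₀√D).
The next solution satisfies x₁ + y₁√74 = (x₀ + y₀√74)², giving:
x₁ = x₀² + 74y₀² = 3699² + 74·430² = 13682601 + 13682600 = 27365201
y₁ = 2x₀y₀ = 2·3699·430 = 3181140

Verify: 27365201² - 74·3181140² = 748854225770401 - 748854225770400 = 1 ✓

x = 27365201, y = 3181140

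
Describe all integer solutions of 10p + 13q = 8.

Step 1: Compute gcd(10, 13) = 1.
Since 1 divides 8, solutions exist.

Step 2: Find a particular solution using extended Euclidean algorithm.
We get p₀ = 32, q₀ = -24.
Check: 10*32 + 13*-24 = 8 = 8 ✓

Step 3: Write the general solution.
p = 32 + (13/1)t = 32 + 13t
q = -24 - (10/1)t = -24 - 10t
for any integer t.

p = 32 + 13t, q = -24 - 10t for integer t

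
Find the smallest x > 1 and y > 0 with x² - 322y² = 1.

We seek the smallest positive integers (x, y) with x² - 322y² = 1, i.e., x² = 322y² + 1.
Try successive y values:
y = 1: x² = 322·1² + 1 = 323, not a perfect square
y = 2: x² = 322·2² + 1 = 1289, not a perfect square
y = 3: x² = 322·3² + 1 = 2899, not a perfect square
... continuing the search (or via continued fractions) ...
y = 18: x² = 322·18² + 1 = 104329, x = 323 ✓

Verify: 323² - 322·18² = 104329 - 104328 = 1 ✓

x = 323, y = 18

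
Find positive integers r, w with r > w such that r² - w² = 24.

Factor: r² - w² = (r+w)(r-w) = 24.
We need two factors of 24 with the same parity.
Use r+w = 12 and r-w = 2 (product 12·2 = 24).
Adding: 2r = 14, so r = 7.
Subtracting: 2w = 10, so w = 5.
Check: 7² - 5² = 49 - 25 = 24 ✓

r = 7, w = 5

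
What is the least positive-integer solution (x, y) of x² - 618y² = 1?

We seek the smallest positive integers (x, y) with x² - 618y² = 1, i.e., x² = 618y² + 1.
Try successive y values:
y = 1: x² = 618·1² + 1 = 619, not a perfect square
y = 2: x² = 618·2² + 1 = 2473, not a perfect square
y = 3: x² = 618·3² + 1 = 5563, not a perfect square
... continuing the search (or via continued fractions) ...
y = 406: x² = 618·406² + 1 = 101868649, x = 10093 ✓

Verify: 10093² - 618·406² = 101868649 - 101868648 = 1 ✓

x = 10093, y = 406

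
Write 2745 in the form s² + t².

We need to find integers s, t > 0 such that s² + t² = 2745.
Trying s = 12: t² = 2745 - 12² = 2745 - 144 = 2601
t = 51
Check: 12² + 51² = 144 + 2601 = 2745 ✓

2745 = 12² + 51²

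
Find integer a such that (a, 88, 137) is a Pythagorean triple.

a² = c² - b² = 137² - 88² = 18769 - 7744 = 11025
a = sqrt(11025) = 105

105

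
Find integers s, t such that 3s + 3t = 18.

Step 1: Check solvability.
gcd(3, 3) = 3
Since 3 divides 18, solutions exist.

Step 2: Apply extended Euclidean algorithm to find gcd.
We find integers such that 3*x0 + 3*y0 = 3

Step 3: Scale the particular solution.
Multiply by 18/3 = 6:
s = 0, t = 6

Step 4: Verify.
3*(0) + 3*(6) = 18 = 18 ✓

s = 0, t = 6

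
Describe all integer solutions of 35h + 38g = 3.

Step 1: Compute gcd(35, 38) = 1.
Since 1 divides 3, solutions exist.

Step 2: Find a particular solution using extended Euclidean algorithm.
We get h₀ = -39, g₀ = 36.
Check: 35*-39 + 38*36 = 3 = 3 ✓

Step 3: Write the general solution.
h = -39 + (38/1)t = -39 + 38t
g = 36 - (35/1)t = 36 - 35t
for any integer t.

h = -39 + 38t, g = 36 - 35t for integer t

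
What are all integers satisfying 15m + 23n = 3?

Step 1: Compute gcd(15, 23) = 1.
Since 1 divides 3, solutions exist.

Step 2: Find a particular solution using extended Euclidean algorithm.
We get m₀ = -9, n₀ = 6.
Check: 15*-9 + 23*6 = 3 = 3 ✓

Step 3: Write the general solution.
m = -9 + (23/1)t = -9 + 23t
n = 6 - (15/1)t = 6 - 15t
for any integer t.

m = -9 + 23t, n = 6 - 15t for integer t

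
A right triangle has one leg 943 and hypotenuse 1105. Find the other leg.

b² = c² - a² = 1221025 - 889249 = 331776
b = 576

576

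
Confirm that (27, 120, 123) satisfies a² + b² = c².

Compute a² + b² = 27² + 120² = 729 + 14400 = 15129
Compute c² = 123² = 15129
Since 15129 = 15129, confirmed.

Yes, it is a Pythagorean triple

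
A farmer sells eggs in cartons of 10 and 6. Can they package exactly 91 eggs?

We need non-negative a, b with 10a + 6b = 91.
gcd(10, 6) = 2, and 2 does not divide 91.
No integer solutions exist.

No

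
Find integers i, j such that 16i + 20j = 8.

Step 1: Check solvability.
gcd(16, 20) = 4
Since 4 divides 8, solutions exist.

Step 2: Apply extended Euclidean algorithm to find gcd.
We find integers such that 16*x0 + 20*y0 = 4

Step 3: Scale the particular solution.
Multiply by 8/4 = 2:
i = -2, j = 2

Step 4: Verify.
16*(-2) + 20*(2) = 8 = 8 ✓

i = -2, j = 2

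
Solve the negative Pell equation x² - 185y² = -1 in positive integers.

We need x² = 185y² - 1. Try successive y:
y = 1: x² = 185·1² - 1 = 184, not a perfect square
y = 2: x² = 185·2² - 1 = 739, not a perfect square
y = 3: x² = 185·3² - 1 = 1664, not a perfect square
...
y = 5: x² = 185·5² - 1 = 4624 = 68² ✓
Check: 68² - 185·5² = 4624 - 4625 = -1 ✓

x = 68, y = 5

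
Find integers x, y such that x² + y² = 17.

We need to find integers x, y > 0 such that x² + y² = 17.
Trying x = 1: y² = 17 - 1² = 17 - 1 = 16
y = 4
Check: 1² + 4² = 1 + 16 = 17 ✓

17 = 1² + 4²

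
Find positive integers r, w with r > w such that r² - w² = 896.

Factor: r² - w² = (r+w)(r-w) = 896.
We need two factors of 896 with the same parity.
Use r+w = 448 and r-w = 2 (product 448·2 = 896).
Adding: 2r = 450, so r = 225.
Subtracting: 2w = 446, so w = 223.
Check: 225² - 223² = 50625 - 49729 = 896 ✓

r = 225, w = 223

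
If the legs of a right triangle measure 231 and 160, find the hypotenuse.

c² = a² + b² = 231² + 160² = 53361 + 25600 = 78961
c = 281

281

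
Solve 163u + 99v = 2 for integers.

Step 1: Check solvability.
gcd(163, 99) = 1
Since 1 divides 2, solutions exist.

Step 2: Apply extended Euclidean algorithm to find gcd.
We find integers such that 163*x0 + 99*y0 = 1

Step 3: Scale the particular solution.
Multiply by 2/1 = 2:
u = -34, v = 56

Step 4: Verify.
163*(-34) + 99*(56) = 2 = 2 ✓

u = -34, v = 56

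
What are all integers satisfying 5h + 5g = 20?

Step 1: Compute gcd(5, 5) = 5.
Since 5 divides 20, solutions exist.

Step 2: Find a particular solution using extended Euclidean algorithm.
We get h₀ = 0, g₀ = 4.
Check: 5*0 + 5*4 = 20 = 20 ✓

Step 3: Write the general solution.
h = 0 + (5/5)t = 0 + 1t
g = 4 - (5/5)t = 4 - 1t
for any integer t.

h = 0 + 1t, g = 4 - 1t for integer t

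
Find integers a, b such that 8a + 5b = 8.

Step 1: Check solvability.
gcd(8, 5) = 1
Since 1 divides 8, solutions exist.

Step 2: Apply extended Euclidean algorithm to find gcd.
We find integers such that 8*x0 + 5*y0 = 1

Step 3: Scale the particular solution.
Multiply by 8/1 = 8:
a = 16, b = -24

Step 4: Verify.
8*(16) + 5*(-24) = 8 = 8 ✓

a = 16, b = -24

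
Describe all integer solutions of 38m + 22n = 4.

Step 1: Compute gcd(38, 22) = 2.
Since 2 divides 4, solutions exist.

Step 2: Find a particular solution using extended Euclidean algorithm.
We get m₀ = -8, n₀ = 14.
Check: 38*-8 + 22*14 = 4 = 4 ✓

Step 3: Write the general solution.
m = -8 + (22/2)t = -8 + 11t
n = 14 - (38/2)t = 14 - 19t
for any integer t.

m = -8 + 11t, n = 14 - 19t for integer t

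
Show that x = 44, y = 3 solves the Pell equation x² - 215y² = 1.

Compute x² = 44² = 1936
Compute 215y² = 215·3² = 215·9 = 1935
x² - 215y² = 1936 - 1935 = 1
Since this equals 1, (44, 3) is a solution.

Yes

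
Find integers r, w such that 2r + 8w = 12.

Step 1: Check solvability.
gcd(2, 8) = 2
Since 2 divides 12, solutions exist.

Step 2: Apply extended Euclidean algorithm to find gcd.
We find integers such that 2*x0 + 8*y0 = 2

Step 3: Scale the particular solution.
Multiply by 12/2 = 6:
r = 6, w = 0

Step 4: Verify.
2*(6) + 8*(0) = 12 = 12 ✓

r = 6, w = 0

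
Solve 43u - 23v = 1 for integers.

Step 1: Check solvability.
gcd(43, 23) = 1
Since 1 divides 1, solutions exist.

Step 2: Apply extended Euclidean algorithm to find gcd.
We find integers such that 43*x0 + 23*y0 = 1

Step 3: Scale the particular solution.
Multiply by 1/1 = 1:
u = -8, v = -15

Step 4: Verify.
43*(-8) - 23*(-15) = 1 = 1 ✓

u = -8, v = -15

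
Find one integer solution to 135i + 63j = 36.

Step 1: Check solvability.
gcd(135, 63) = 9
Since 9 divides 36, solutions exist.

Step 2: Apply extended Euclidean algorithm to find gcd.
We find integers such that 135*x0 + 63*y0 = 9

Step 3: Scale the particular solution.
Multiply by 36/9 = 4:
i = 4, j = -8

Step 4: Verify.
135*(4) + 63*(-8) = 36 = 36 ✓

i = 4, j = -8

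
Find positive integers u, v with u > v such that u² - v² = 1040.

Factor: u² - v² = (u+v)(u-v) = 1040.
We need two factors of 1040 with the same parity.
Use u+v = 520 and u-v = 2 (product 520·2 = 1040).
Adding: 2u = 522, so u = 261.
Subtracting: 2v = 518, so v = 259.
Check: 261² - 259² = 68121 - 67081 = 1040 ✓

u = 261, v = 259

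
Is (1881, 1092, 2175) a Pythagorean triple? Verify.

Compute a² + b² = 1881² + 1092² = 3538161 + 1192464 = 4730625
Compute c² = 2175² = 4730625
Since 4730625 = 4730625, confirmed.

Yes, it is a Pythagorean triple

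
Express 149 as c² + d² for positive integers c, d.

We need to find integers c, d > 0 such that c² + d² = 149.
Trying c = 7: d² = 149 - 7² = 149 - 49 = 100
d = 10
Check: 7² + 10² = 49 + 100 = 149 ✓

149 = 7² + 10²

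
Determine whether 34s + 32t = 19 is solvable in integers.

Step 1: Compute gcd(34, 32).
gcd(34, 32) = 2

Step 2: Check divisibility.
Does 2 divide 19? 19 = 2 x 9 + 1, so no.

By the theorem on linear Diophantine equations, 34s + 32t = 19 has integer solutions if and only if gcd(34, 32) divides 19. Since 2 does not divide 19, no solutions exist.

No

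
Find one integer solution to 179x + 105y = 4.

Step 1: Check solvability.
gcd(179, 105) = 1
Since 1 divides 4, solutions exist.

Step 2: Apply extended Euclidean algorithm to find gcd.
We find integers such that 179*x0 + 105*y0 = 1

Step 3: Scale the particular solution.
Multiply by 4/1 = 4:
x = 176, y = -300

Step 4: Verify.
179*(176) + 105*(-300) = 4 = 4 ✓

x = 176, y = -300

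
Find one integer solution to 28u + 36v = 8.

Step 1: Check solvability.
gcd(28, 36) = 4
Since 4 divides 8, solutions exist.

Step 2: Apply extended Euclidean algorithm to find gcd.
We find integers such that 28*x0 + 36*y0 = 4

Step 3: Scale the particular solution.
Multiply by 8/4 = 2:
u = 8, v = -6

Step 4: Verify.
28*(8) + 36*(-6) = 8 = 8 ✓

u = 8, v = -6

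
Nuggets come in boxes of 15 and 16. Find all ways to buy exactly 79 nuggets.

We need non-negative integers (x, y) with 15x + 16y = 79.
For each x in 0..5, check if 79 - 15x is a non-negative multiple of 16.
x = 1: 16y = 64, y = 4 ✓

(1 boxes of 15, 4 boxes of 16)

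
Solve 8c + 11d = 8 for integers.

Step 1: Check solvability.
gcd(8, 11) = 1
Since 1 divides 8, solutions exist.

Step 2: Apply extended Euclidean algorithm to find gcd.
We find integers such that 8*x0 + 11*y0 = 1

Step 3: Scale the particular solution.
Multiply by 8/1 = 8:
c = -32, d = 24

Step 4: Verify.
8*(-32) + 11*(24) = 8 = 8 ✓

c = -32, d = 24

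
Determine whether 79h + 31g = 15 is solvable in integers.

Step 1: Compute gcd(79, 31).
gcd(79, 31) = 1

Step 2: Check divisibility.
Does 1 divide 15? 15 = 1 x 15, so yes.

By the theorem on linear Diophantine equations, 79h + 31g = 15 has integer solutions if and only if gcd(79, 31) divides 15. Since 1 | 15, solutions exist.

Yes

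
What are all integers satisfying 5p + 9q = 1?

Step 1: Compute gcd(5, 9) = 1.
Since 1 divides 1, solutions exist.

Step 2: Find a particular solution using extended Euclidean algorithm.
We get p₀ = 2, q₀ = -1.
Check: 5*2 + 9*-1 = 1 = 1 ✓

Step 3: Write the general solution.
p = 2 + (9/1)t = 2 + 9t
q = -1 - (5/1)t = -1 - 5t
for any integer t.

p = 2 + 9t, q = -1 - 5t for integer t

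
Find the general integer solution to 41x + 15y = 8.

Step 1: Compute gcd(41, 15) = 1.
Since 1 divides 8, solutions exist.

Step 2: Find a particular solution using extended Euclidean algorithm.
We get x₀ = -32, y₀ = 88.
Check: 41*-32 + 15*88 = 8 = 8 ✓

Step 3: Write the general solution.
x = -32 + (15/1)t = -32 + 15t
y = 88 - (41/1)t = 88 - 41t
for any integer t.

x = -32 + 15t, y = 88 - 41t for integer t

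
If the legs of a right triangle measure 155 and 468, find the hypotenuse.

c² = a² + b² = 155² + 468² = 24025 + 219024 = 243049
c = 493

493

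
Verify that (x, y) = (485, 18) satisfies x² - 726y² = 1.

Compute x² = 485² = 235225
Compute 726y² = 726·18² = 726·324 = 235224
x² - 726y² = 235225 - 235224 = 1
Since this equals 1, (485, 18) is a solution.

Yes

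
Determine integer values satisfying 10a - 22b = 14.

Step 1: Check solvability.
gcd(10, 22) = 2
Since 2 divides 14, solutions exist.

Step 2: Apply extended Euclidean algorithm to find gcd.
We find integers such that 10*x0 + 22*y0 = 2

Step 3: Scale the particular solution.
Multiply by 14/2 = 7:
a = -14, b = -7

Step 4: Verify.
10*(-14) - 22*(-7) = 14 = 14 ✓

a = -14, b = -7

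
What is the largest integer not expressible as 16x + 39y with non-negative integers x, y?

For two coprime denominations a and b, the Frobenius number (largest value not representable as a non-negative combination) is ab - a - b.
Here gcd(16, 39) = 1, so they are coprime.
F(16, 39) = 16·39 - 16 - 39 = 624 - 55 = 569

569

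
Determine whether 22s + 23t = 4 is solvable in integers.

Step 1: Compute gcd(22, 23).
gcd(22, 23) = 1

Step 2: Check divisibility.
Does 1 divide 4? 4 = 1 x 4, so yes.

By the theorem on linear Diophantine equations, 22s + 23t = 4 has integer solutions if and only if gcd(22, 23) divides 4. Since 1 | 4, solutions exist.

Yes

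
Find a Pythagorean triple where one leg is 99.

We need the other leg and hypotenuse such that 99² + x² = c².
Take x = 1632, c = 1635: 99² + 1632² = 9801 + 2663424 = 2673225 = 1635² ✓
Triple: (99, 1632, 1635)

(99, 1632, 1635)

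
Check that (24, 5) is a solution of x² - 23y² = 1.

Compute x² = 24² = 576
Compute 23y² = 23·5² = 23·25 = 575
x² - 23y² = 576 - 575 = 1
Since this equals 1, (24, 5) is a solution.

Yes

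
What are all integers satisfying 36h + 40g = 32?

Step 1: Compute gcd(36, 40) = 4.
Since 4 divides 32, solutions exist.

Step 2: Find a particular solution using extended Euclidean algorithm.
We get h₀ = -8, g₀ = 8.
Check: 36*-8 + 40*8 = 32 = 32 ✓

Step 3: Write the general solution.
h = -8 + (40/4)t = -8 + 10t
g = 8 - (36/4)t = 8 - 9t
for any integer t.

h = -8 + 10t, g = 8 - 9t for integer t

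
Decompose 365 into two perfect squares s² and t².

We need to find integers s, t > 0 such that s² + t² = 365.
Trying s = 2: t² = 365 - 2² = 365 - 4 = 361
t = 19
Check: 2² + 19² = 4 + 361 = 365 ✓

365 = 2² + 19²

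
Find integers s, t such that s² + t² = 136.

We need to find integers s, t > 0 such that s² + t² = 136.
Trying s = 6: t² = 136 - 6² = 136 - 36 = 100
t = 10
Check: 6² + 10² = 36 + 100 = 136 ✓

136 = 6² + 10²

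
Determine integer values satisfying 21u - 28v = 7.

Step 1: Check solvability.
gcd(21, 28) = 7
Since 7 divides 7, solutions exist.

Step 2: Apply extended Euclidean algorithm to find gcd.
We find integers such that 21*x0 + 28*y0 = 7

Step 3: Scale the particular solution.
Multiply by 7/7 = 1:
u = -1, v = -1

Step 4: Verify.
21*(-1) - 28*(-1) = 7 = 7 ✓

u = -1, v = -1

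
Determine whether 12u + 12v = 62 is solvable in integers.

Step 1: Compute gcd(12, 12).
gcd(12, 12) = 12

Step 2: Check divisibility.
Does 12 divide 62? 62 = 12 x 5 + 2, so no.

By the theorem on linear Diophantine equations, 12u + 12v = 62 has integer solutions if and only if gcd(12, 12) divides 62. Since 12 does not divide 62, no solutions exist.

No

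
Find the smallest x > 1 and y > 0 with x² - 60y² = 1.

We seek the smallest positive integers (x, y) with x² - 60y² = 1, i.e., x² = 60y² + 1.
Try successive y values:
y = 1: x² = 60·1² + 1 = 61, not a perfect square
y = 2: x² = 60·2² + 1 = 241, not a perfect square
y = 3: x² = 60·3² + 1 = 541, not a perfect square
... continuing the search (or via continued fractions) ...
y = 4: x² = 60·4² + 1 = 961, x = 31 ✓

Verify: 31² - 60·4² = 961 - 960 = 1 ✓

x = 31, y = 4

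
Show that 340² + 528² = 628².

Compute a² + b² = 340² + 528² = 115600 + 278784 = 394384
Compute c² = 628² = 394384
Since 394384 = 394384, confirmed.

Yes, it is a Pythagorean triple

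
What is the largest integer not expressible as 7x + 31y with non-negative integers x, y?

For two coprime denominations a and b, the Frobenius number (largest value not representable as a non-negative combination) is ab - a - b.
Here gcd(7, 31) = 1, so they are coprime.
F(7, 31) = 7·31 - 7 - 31 = 217 - 38 = 179

179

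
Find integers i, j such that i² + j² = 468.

We need to find integers i, j > 0 such that i² + j² = 468.
Trying i = 12: j² = 468 - 12² = 468 - 144 = 324
j = 18
Check: 12² + 18² = 144 + 324 = 468 ✓

468 = 12² + 18²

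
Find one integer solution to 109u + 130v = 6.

Step 1: Check solvability.
gcd(109, 130) = 1
Since 1 divides 6, solutions exist.

Step 2: Apply extended Euclidean algorithm to find gcd.
We find integers such that 109*x0 + 130*y0 = 1

Step 3: Scale the particular solution.
Multiply by 6/1 = 6:
u = -186, v = 156

Step 4: Verify.
109*(-186) + 130*(156) = 6 = 6 ✓

u = -186, v = 156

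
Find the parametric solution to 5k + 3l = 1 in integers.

Step 1: Compute gcd(5, 3) = 1.
Since 1 divides 1, solutions exist.

Step 2: Find a particular solution using extended Euclidean algorithm.
We get k₀ = -1, l₀ = 2.
Check: 5*-1 + 3*2 = 1 = 1 ✓

Step 3: Write the general solution.
k = -1 + (3/1)t = -1 + 3t
l = 2 - (5/1)t = 2 - 5t
for any integer t.

k = -1 + 3t, l = 2 - 5t for integer t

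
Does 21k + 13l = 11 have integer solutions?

Step 1: Compute gcd(21, 13).
gcd(21, 13) = 1

Step 2: Check divisibility.
Does 1 divide 11? 11 = 1 x 11, so yes.

By the theorem on linear Diophantine equations, 21k + 13l = 11 has integer solutions if and only if gcd(21, 13) divides 11. Since 1 | 11, solutions exist.

Yes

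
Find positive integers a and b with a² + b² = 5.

We need to find integers a, b > 0 such that a² + b² = 5.
Trying a = 1: b² = 5 - 1² = 5 - 1 = 4
b = 2
Check: 1² + 2² = 1 + 4 = 5 ✓

5 = 1² + 2²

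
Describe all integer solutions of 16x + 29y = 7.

Step 1: Compute gcd(16, 29) = 1.
Since 1 divides 7, solutions exist.

Step 2: Find a particular solution using extended Euclidean algorithm.
We get x₀ = -63, y₀ = 35.
Check: 16*-63 + 29*35 = 7 = 7 ✓

Step 3: Write the general solution.
x = -63 + (29/1)t = -63 + 29t
y = 35 - (16/1)t = 35 - 16t
for any integer t.

x = -63 + 29t, y = 35 - 16t for integer t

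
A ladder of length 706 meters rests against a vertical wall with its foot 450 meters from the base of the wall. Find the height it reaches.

The ladder, wall, and ground form a right triangle with hypotenuse 706 and one leg 450.
By the Pythagorean theorem: h² = 706² - 450² = 498436 - 202500 = 295936
h = √295936 = 544 meters

544 meters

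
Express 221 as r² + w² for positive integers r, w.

We need to find integers r, w > 0 such that r² + w² = 221.
Trying r = 5: w² = 221 - 5² = 221 - 25 = 196
w = 14
Check: 5² + 14² = 25 + 196 = 221 ✓

221 = 5² + 14²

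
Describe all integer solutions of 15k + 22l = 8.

Step 1: Compute gcd(15, 22) = 1.
Since 1 divides 8, solutions exist.

Step 2: Find a particular solution using extended Euclidean algorithm.
We get k₀ = 24, l₀ = -16.
Check: 15*24 + 22*-16 = 8 = 8 ✓

Step 3: Write the general solution.
k = 24 + (22/1)t = 24 + 22t
l = -16 - (15/1)t = -16 - 15t
for any integer t.

k = 24 + 22t, l = -16 - 15t for integer t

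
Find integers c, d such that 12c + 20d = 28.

Step 1: Check solvability.
gcd(12, 20) = 4
Since 4 divides 28, solutions exist.

Step 2: Apply extended Euclidean algorithm to find gcd.
We find integers such that 12*x0 + 20*y0 = 4

Step 3: Scale the particular solution.
Multiply by 28/4 = 7:
c = 14, d = -7

Step 4: Verify.
12*(14) + 20*(-7) = 28 = 28 ✓

c = 14, d = -7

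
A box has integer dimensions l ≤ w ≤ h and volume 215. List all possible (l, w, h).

Iterate l from 1 to ⌊215^(1/3)⌋. For each l dividing 215, iterate w ≥ l with w dividing 215/l, and set h = 215/(l·w).
Triples found (2): (1×1×215), (1×5×43)

(1×1×215), (1×5×43)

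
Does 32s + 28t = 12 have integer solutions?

Step 1: Compute gcd(32, 28).
gcd(32, 28) = 4

Step 2: Check divisibility.
Does 4 divide 12? 12 = 4 x 3, so yes.

By the theorem on linear Diophantine equations, 32s + 28t = 12 has integer solutions if and only if gcd(32, 28) divides 12. Since 4 | 12, solutions exist.

Yes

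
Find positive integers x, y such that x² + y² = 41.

Search for x with 41 - x² a perfect square.
x = 4: 41 - 4² = 41 - 16 = 25 = 5² ✓
So x = 4, y = 5.

x = 4, y = 5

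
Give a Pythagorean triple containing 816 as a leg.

We need the other leg and hypotenuse such that 816² + x² = c².
Take x = 287, c = 865: 816² + 287² = 665856 + 82369 = 748225 = 865² ✓
Triple: (287, 816, 865)

(287, 816, 865)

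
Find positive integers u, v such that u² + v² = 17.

Search for u with 17 - u² a perfect square.
u = 1: 17 - 1² = 17 - 1 = 16 = 4² ✓
So u = 1, v = 4.

u = 1, v = 4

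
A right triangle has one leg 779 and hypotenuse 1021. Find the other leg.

b² = c² - a² = 1042441 - 606841 = 435600
b = 660

660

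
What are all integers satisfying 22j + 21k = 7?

Step 1: Compute gcd(22, 21) = 1.
Since 1 divides 7, solutions exist.

Step 2: Find a particular solution using extended Euclidean algorithm.
We get j₀ = 7, k₀ = -7.
Check: 22*7 + 21*-7 = 7 = 7 ✓

Step 3: Write the general solution.
j = 7 + (21/1)t = 7 + 21t
k = -7 - (22/1)t = -7 - 22t
for any integer t.

j = 7 + 21t, k = -7 - 22t for integer t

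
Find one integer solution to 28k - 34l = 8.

Step 1: Check solvability.
gcd(28, 34) = 2
Since 2 divides 8, solutions exist.

Step 2: Apply extended Euclidean algorithm to find gcd.
We find integers such that 28*x0 + 34*y0 = 2

Step 3: Scale the particular solution.
Multiply by 8/2 = 4:
k = -24, l = -20

Step 4: Verify.
28*(-24) - 34*(-20) = 8 = 8 ✓

k = -24, l = -20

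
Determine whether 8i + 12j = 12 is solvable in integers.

Step 1: Compute gcd(8, 12).
gcd(8, 12) = 4

Step 2: Check divisibility.
Does 4 divide 12? 12 = 4 x 3, so yes.

By the theorem on linear Diophantine equations, 8i + 12j = 12 has integer solutions if and only if gcd(8, 12) divides 12. Since 4 | 12, solutions exist.

Yes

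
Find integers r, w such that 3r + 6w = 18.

Step 1: Check solvability.
gcd(3, 6) = 3
Since 3 divides 18, solutions exist.

Step 2: Apply extended Euclidean algorithm to find gcd.
We find integers such that 3*x0 + 6*y0 = 3

Step 3: Scale the particular solution.
Multiply by 18/3 = 6:
r = 6, w = 0

Step 4: Verify.
3*(6) + 6*(0) = 18 = 18 ✓

r = 6, w = 0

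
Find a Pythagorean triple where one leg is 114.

We need the other leg and hypotenuse such that 114² + x² = c².
Take x = 1080, c = 1086: 114² + 1080² = 12996 + 1166400 = 1179396 = 1086² ✓
Triple: (114, 1080, 1086)

(114, 1080, 1086)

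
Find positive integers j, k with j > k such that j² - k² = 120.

Factor: j² - k² = (j+k)(j-k) = 120.
We need two factors of 120 with the same parity.
Use j+k = 60 and j-k = 2 (product 60·2 = 120).
Adding: 2j = 62, so j = 31.
Subtracting: 2k = 58, so k = 29.
Check: 31² - 29² = 961 - 841 = 120 ✓

j = 31, k = 29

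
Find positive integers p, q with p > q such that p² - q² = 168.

Factor: p² - q² = (p+q)(p-q) = 168.
We need two factors of 168 with the same parity.
Use p+q = 84 and p-q = 2 (product 84·2 = 168).
Adding: 2p = 86, so p = 43.
Subtracting: 2q = 82, so q = 41.
Check: 43² - 41² = 1849 - 1681 = 168 ✓

p = 43, q = 41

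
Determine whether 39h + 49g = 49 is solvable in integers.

Step 1: Compute gcd(39, 49).
gcd(39, 49) = 1

Step 2: Check divisibility.
Does 1 divide 49? 49 = 1 x 49, so yes.

By the theorem on linear Diophantine equations, 39h + 49g = 49 has integer solutions if and only if gcd(39, 49) divides 49. Since 1 | 49, solutions exist.

Yes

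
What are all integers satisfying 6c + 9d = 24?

Step 1: Compute gcd(6, 9) = 3.
Since 3 divides 24, solutions exist.

Step 2: Find a particular solution using extended Euclidean algorithm.
We get c₀ = -8, d₀ = 8.
Check: 6*-8 + 9*8 = 24 = 24 ✓

Step 3: Write the general solution.
c = -8 + (9/3)t = -8 + 3t
d = 8 - (6/3)t = 8 - 2t
for any integer t.

c = -8 + 3t, d = 8 - 2t for integer t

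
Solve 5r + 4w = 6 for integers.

Step 1: Check solvability.
gcd(5, 4) = 1
Since 1 divides 6, solutions exist.

Step 2: Apply extended Euclidean algorithm to find gcd.
We find integers such that 5*x0 + 4*y0 = 1

Step 3: Scale the particular solution.
Multiply by 6/1 = 6:
r = 6, w = -6

Step 4: Verify.
5*(6) + 4*(-6) = 6 = 6 ✓

r = 6, w = -6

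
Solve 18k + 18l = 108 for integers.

Step 1: Check solvability.
gcd(18, 18) = 18
Since 18 divides 108, solutions exist.

Step 2: Apply extended Euclidean algorithm to find gcd.
We find integers such that 18*x0 + 18*y0 = 18

Step 3: Scale the particular solution.
Multiply by 108/18 = 6:
k = 0, l = 6

Step 4: Verify.
18*(0) + 18*(6) = 108 = 108 ✓

k = 0, l = 6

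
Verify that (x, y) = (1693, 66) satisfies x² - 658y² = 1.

Compute x² = 1693² = 2866249
Compute 658y² = 658·66² = 658·4356 = 2866248
x² - 658y² = 2866249 - 2866248 = 1
Since this equals 1, (1693, 66) is a solution.

Yes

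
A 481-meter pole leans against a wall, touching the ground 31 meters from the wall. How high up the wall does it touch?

The ladder, wall, and ground form a right triangle with hypotenuse 481 and one leg 31.
By the Pythagorean theorem: h² = 481² - 31² = 231361 - 961 = 230400
h = √230400 = 480 meters

480 meters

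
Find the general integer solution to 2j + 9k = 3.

Step 1: Compute gcd(2, 9) = 1.
Since 1 divides 3, solutions exist.

Step 2: Find a particular solution using extended Euclidean algorithm.
We get j₀ = -12, k₀ = 3.
Check: 2*-12 + 9*3 = 3 = 3 ✓

Step 3: Write the general solution.
j = -12 + (9/1)t = -12 + 9t
k = 3 - (2/1)t = 3 - 2t
for any integer t.

j = -12 + 9t, k = 3 - 2t for integer t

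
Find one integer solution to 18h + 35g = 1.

Step 1: Check solvability.
gcd(18, 35) = 1
Since 1 divides 1, solutions exist.

Step 2: Apply extended Euclidean algorithm to find gcd.
We find integers such that 18*x0 + 35*y0 = 1

Step 3: Scale the particular solution.
Multiply by 1/1 = 1:
h = 2, g = -1

Step 4: Verify.
18*(2) + 35*(-1) = 1 = 1 ✓

h = 2, g = -1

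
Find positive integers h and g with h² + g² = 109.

We need to find integers h, g > 0 such that h² + g² = 109.
Trying h = 3: g² = 109 - 3² = 109 - 9 = 100
g = 10
Check: 3² + 10² = 9 + 100 = 109 ✓

109 = 3² + 10²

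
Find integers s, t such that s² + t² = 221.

We need to find integers s, t > 0 such that s² + t² = 221.
Trying s = 5: t² = 221 - 5² = 221 - 25 = 196
t = 14
Check: 5² + 14² = 25 + 196 = 221 ✓

221 = 5² + 14²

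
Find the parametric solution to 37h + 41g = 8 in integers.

Step 1: Compute gcd(37, 41) = 1.
Since 1 divides 8, solutions exist.

Step 2: Find a particular solution using extended Euclidean algorithm.
We get h₀ = 80, g₀ = -72.
Check: 37*80 + 41*-72 = 8 = 8 ✓

Step 3: Write the general solution.
h = 80 + (41/1)t = 80 + 41t
g = -72 - (37/1)t = -72 - 37t
for any integer t.

h = 80 + 41t, g = -72 - 37t for integer t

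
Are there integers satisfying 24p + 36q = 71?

Step 1: Compute gcd(24, 36).
gcd(24, 36) = 12

Step 2: Check divisibility.
Does 12 divide 71? 71 = 12 x 5 + 11, so no.

By the theorem on linear Diophantine equations, 24p + 36q = 71 has integer solutions if and only if gcd(24, 36) divides 71. Since 12 does not divide 71, no solutions exist.

No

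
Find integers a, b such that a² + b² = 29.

We need to find integers a, b > 0 such that a² + b² = 29.
Trying a = 2: b² = 29 - 2² = 29 - 4 = 25
b = 5
Check: 2² + 5² = 4 + 25 = 29 ✓

29 = 2² + 5²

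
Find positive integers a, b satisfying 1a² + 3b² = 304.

Try small values of a and check whether (304 - 1a²)/3 is a perfect square.
a = 2: 1·2² = 4, so 3b² = 304 - 4 = 300, giving b² = 100, b = 10.
Check: 1·2² + 3·10² = 4 + 300 = 304 ✓

a = 2, b = 10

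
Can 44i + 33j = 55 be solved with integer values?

Step 1: Compute gcd(44, 33).
gcd(44, 33) = 11

Step 2: Check divisibility.
Does 11 divide 55? 55 = 11 x 5, so yes.

By the theorem on linear Diophantine equations, 44i + 33j = 55 has integer solutions if and only if gcd(44, 33) divides 55. Since 11 | 55, solutions exist.

Yes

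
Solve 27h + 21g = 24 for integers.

Step 1: Check solvability.
gcd(27, 21) = 3
Since 3 divides 24, solutions exist.

Step 2: Apply extended Euclidean algorithm to find gcd.
We find integers such that 27*x0 + 21*y0 = 3

Step 3: Scale the particular solution.
Multiply by 24/3 = 8:
h = -24, g = 32

Step 4: Verify.
27*(-24) + 21*(32) = 24 = 24 ✓

h = -24, g = 32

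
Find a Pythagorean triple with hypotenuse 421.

We need a² + b² = 421² = 177241.
Trying: 29² + 420² = 841 + 176400 = 177241 ✓

(29, 420, 421)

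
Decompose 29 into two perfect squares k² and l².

We need to find integers k, l > 0 such that k² + l² = 29.
Trying k = 2: l² = 29 - 2² = 29 - 4 = 25
l = 5
Check: 2² + 5² = 4 + 25 = 29 ✓

29 = 2² + 5²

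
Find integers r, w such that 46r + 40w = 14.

Step 1: Check solvability.
gcd(46, 40) = 2
Since 2 divides 14, solutions exist.

Step 2: Apply extended Euclidean algorithm to find gcd.
We find integers such that 46*x0 + 40*y0 = 2

Step 3: Scale the particular solution.
Multiply by 14/2 = 7:
r = 49, w = -56

Step 4: Verify.
46*(49) + 40*(-56) = 14 = 14 ✓

r = 49, w = -56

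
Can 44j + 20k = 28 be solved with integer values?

Step 1: Compute gcd(44, 20).
gcd(44, 20) = 4

Step 2: Check divisibility.
Does 4 divide 28? 28 = 4 x 7, so yes.

By the theorem on linear Diophantine equations, 44j + 20k = 28 has integer solutions if and only if gcd(44, 20) divides 28. Since 4 | 28, solutions exist.

Yes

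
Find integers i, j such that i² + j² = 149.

We need to find integers i, j > 0 such that i² + j² = 149.
Trying i = 7: j² = 149 - 7² = 149 - 49 = 100
j = 10
Check: 7² + 10² = 49 + 100 = 149 ✓

149 = 7² + 10²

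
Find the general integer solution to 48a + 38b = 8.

Step 1: Compute gcd(48, 38) = 2.
Since 2 divides 8, solutions exist.

Step 2: Find a particular solution using extended Euclidean algorithm.
We get a₀ = 16, b₀ = -20.
Check: 48*16 + 38*-20 = 8 = 8 ✓

Step 3: Write the general solution.
a = 16 + (38/2)t = 16 + 19t
b = -20 - (48/2)t = -20 - 24t
for any integer t.

a = 16 + 19t, b = -20 - 24t for integer t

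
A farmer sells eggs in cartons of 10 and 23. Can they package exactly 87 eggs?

We need non-negative a, b with 10a + 23b = 87.
gcd(10, 23) = 1 divides 87, but no a in [0, 8] gives non-negative b.

No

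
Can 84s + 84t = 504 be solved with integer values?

Step 1: Compute gcd(84, 84).
gcd(84, 84) = 84

Step 2: Check divisibility.
Does 84 divide 504? 504 = 84 x 6, so yes.

By the theorem on linear Diophantine equations, 84s + 84t = 504 has integer solutions if and only if gcd(84, 84) divides 504. Since 84 | 504, solutions exist.

Yes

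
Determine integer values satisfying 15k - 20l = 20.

Step 1: Check solvability.
gcd(15, 20) = 5
Since 5 divides 20, solutions exist.

Step 2: Apply extended Euclidean algorithm to find gcd.
We find integers such that 15*x0 + 20*y0 = 5

Step 3: Scale the particular solution.
Multiply by 20/5 = 4:
k = -4, l = -4

Step 4: Verify.
15*(-4) - 20*(-4) = 20 = 20 ✓

k = -4, l = -4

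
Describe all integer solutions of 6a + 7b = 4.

Step 1: Compute gcd(6, 7) = 1.
Since 1 divides 4, solutions exist.

Step 2: Find a particular solution using extended Euclidean algorithm.
We get a₀ = -4, b₀ = 4.
Check: 6*-4 + 7*4 = 4 = 4 ✓

Step 3: Write the general solution.
a = -4 + (7/1)t = -4 + 7t
b = 4 - (6/1)t = 4 - 6t
for any integer t.

a = -4 + 7t, b = 4 - 6t for integer t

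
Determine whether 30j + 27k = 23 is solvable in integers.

Step 1: Compute gcd(30, 27).
gcd(30, 27) = 3

Step 2: Check divisibility.
Does 3 divide 23? 23 = 3 x 7 + 2, so no.

By the theorem on linear Diophantine equations, 30j + 27k = 23 has integer solutions if and only if gcd(30, 27) divides 23. Since 3 does not divide 23, no solutions exist.

No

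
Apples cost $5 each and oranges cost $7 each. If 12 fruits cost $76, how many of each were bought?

Let a = apples, o = oranges.
a + o = 12
5a + 7o = 76
Substitute o = 12 - a:
5a + 7(12 - a) = 76
(5 - 7)a = 76 - 84
-2a = -8
a = 4, o = 12 - 4 = 8

Apples: 4, Oranges: 8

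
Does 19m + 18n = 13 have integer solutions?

Step 1: Compute gcd(19, 18).
gcd(19, 18) = 1

Step 2: Check divisibility.
Does 1 divide 13? 13 = 1 x 13, so yes.

By the theorem on linear Diophantine equations, 19m + 18n = 13 has integer solutions if and only if gcd(19, 18) divides 13. Since 1 | 13, solutions exist.

Yes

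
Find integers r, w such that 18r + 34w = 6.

Step 1: Check solvability.
gcd(18, 34) = 2
Since 2 divides 6, solutions exist.

Step 2: Apply extended Euclidean algorithm to find gcd.
We find integers such that 18*x0 + 34*y0 = 2

Step 3: Scale the particular solution.
Multiply by 6/2 = 3:
r = 6, w = -3

Step 4: Verify.
18*(6) + 34*(-3) = 6 = 6 ✓

r = 6, w = -3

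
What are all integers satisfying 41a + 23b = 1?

Step 1: Compute gcd(41, 23) = 1.
Since 1 divides 1, solutions exist.

Step 2: Find a particular solution using extended Euclidean algorithm.
We get a₀ = 9, b₀ = -16.
Check: 41*9 + 23*-16 = 1 = 1 ✓

Step 3: Write the general solution.
a = 9 + (23/1)t = 9 + 23t
b = -16 - (41/1)t = -16 - 41t
for any integer t.

a = 9 + 23t, b = -16 - 41t for integer t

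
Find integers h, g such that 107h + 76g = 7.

Step 1: Check solvability.
gcd(107, 76) = 1
Since 1 divides 7, solutions exist.

Step 2: Apply extended Euclidean algorithm to find gcd.
We find integers such that 107*x0 + 76*y0 = 1

Step 3: Scale the particular solution.
Multiply by 7/1 = 7:
h = 189, g = -266

Step 4: Verify.
107*(189) + 76*(-266) = 7 = 7 ✓

h = 189, g = -266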